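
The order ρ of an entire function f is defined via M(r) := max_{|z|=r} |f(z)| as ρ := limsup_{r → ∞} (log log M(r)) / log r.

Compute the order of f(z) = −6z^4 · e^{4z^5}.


M(r) = max_{|z|=r} |-6|·|z|^4·|e^{4z^5}| = 6·r^4 · e^{4r^5} (the factors attain their maxima compatibly on |z|=r). Then log M(r) = log 6 + 4·log r + 4r^5, dominated by the last term, so log log M(r) ~ 5·log r. The polynomial factor -6z^4 contributes only a log r term and does not affect the order. ρ = 5.
Therefore ρ = 5.

Order ρ = 5.


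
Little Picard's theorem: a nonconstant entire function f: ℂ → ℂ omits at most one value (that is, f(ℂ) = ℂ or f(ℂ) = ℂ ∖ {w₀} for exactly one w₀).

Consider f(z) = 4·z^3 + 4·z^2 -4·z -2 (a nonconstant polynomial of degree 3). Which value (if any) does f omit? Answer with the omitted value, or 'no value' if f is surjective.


Little Picard bounds the complement of f(ℂ) to at most one point.
For every w ∈ ℂ, the equation p(z) − w = 0 is a nonconstant polynomial in z and hence has at least one root by the fundamental theorem of algebra. So p is surjective onto ℂ, omitting no value.

Omitted value: no value.


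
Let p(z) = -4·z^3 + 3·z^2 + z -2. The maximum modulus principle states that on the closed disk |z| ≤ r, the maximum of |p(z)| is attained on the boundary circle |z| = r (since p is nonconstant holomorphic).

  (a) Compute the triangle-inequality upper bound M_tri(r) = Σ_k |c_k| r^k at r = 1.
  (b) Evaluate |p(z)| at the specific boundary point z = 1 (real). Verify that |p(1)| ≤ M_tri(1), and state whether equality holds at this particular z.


Coefficients: c_0 = -2, c_1 = 1, c_2 = 3, c_3 = -4. Radius r = 1.
Part (a). Triangle bound: M_tri(r) = Σ_k |c_k| r^k
  = |-2|·1^0 + |1|·1^1 + |3|·1^2 + |-4|·1^3
  = 2 + 1 + 3 + 4 = 10.
This bounds M(r) := max_{|z|=r} |p(z)| from above; equality holds iff all terms c_k z^k can be made to align in phase at a single z on |z|=r.
Part (b). At z = 1 (real, on the circle |z| = r):
  p(1) = (-2)·1^0 + (1)·1^1 + (3)·1^2 + (-4)·1^3 = -2.
  |p(1)| = 2.
Check: |p(1)| = 2 ≤ 10 = M_tri(1). ✓ Equality does not hold at z = 1 (the coefficients have mixed signs, so the terms do not all align in phase there).

M_tri(1) = 10; |p(1)| = 2; equality at z=1: no.


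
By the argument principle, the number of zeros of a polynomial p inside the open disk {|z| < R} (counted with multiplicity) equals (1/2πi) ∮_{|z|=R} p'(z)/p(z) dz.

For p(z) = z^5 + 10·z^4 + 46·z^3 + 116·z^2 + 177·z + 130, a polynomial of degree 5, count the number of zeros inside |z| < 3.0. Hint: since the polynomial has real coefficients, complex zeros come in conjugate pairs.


The zeros of p are: (-1 + 2i), (-1 - 2i), -2, (-3 + 2i), (-3 - 2i).
Their magnitudes are: 2.236, 2.236, 2, 3.606, 3.606.
Zeros with |z| < R = 3.0: (-1 + 2i), (-1 - 2i), -2.
Count = 3.
By the argument principle, (1/2πi) ∮_{|z|=R} p'(z)/p(z) dz equals exactly this count.

Number of zeros inside |z| < 3.0: 3.


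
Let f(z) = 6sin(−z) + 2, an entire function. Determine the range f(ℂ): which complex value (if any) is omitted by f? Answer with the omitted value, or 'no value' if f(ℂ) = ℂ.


Little Picard bounds the complement of f(ℂ) to at most one point.
sin is entire and surjective onto ℂ: for every w ∈ ℂ, sin(ζ) = w has a solution ζ ∈ ℂ (e.g., via the complex inverse arcsin). With ζ = −z this gives z = ζ/(-1). Then 6·sin(−z) takes every value in 6·ℂ = ℂ, and adding 2 is a bijection of ℂ. So f is surjective and omits no value. (Note: only on the real line is sin bounded by [−1, 1].)

Omitted value: no value.


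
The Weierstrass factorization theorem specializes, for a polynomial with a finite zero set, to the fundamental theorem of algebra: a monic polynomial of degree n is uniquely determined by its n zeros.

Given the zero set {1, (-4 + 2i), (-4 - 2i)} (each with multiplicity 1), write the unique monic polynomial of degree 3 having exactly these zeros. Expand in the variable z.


The polynomial is p(z) = ∏_{α ∈ S} (z − α), where S = {1, (-4 + 2i), (-4 - 2i)}.
Expanding the product yields: p(z) = z^3 + 7·z^2 + 12·z -20.
Note conjugate pairs combine to real quadratics: (z − (-4+2i))(z − (-4−2i)) = z² + 8z + 20.
The resulting polynomial has degree 3 and real coefficients as required.

p(z) = z^3 + 7·z^2 + 12·z -20.


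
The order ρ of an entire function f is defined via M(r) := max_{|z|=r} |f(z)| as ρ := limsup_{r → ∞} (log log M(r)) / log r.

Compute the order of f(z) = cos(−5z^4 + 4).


Write cos(w) = (e^{iw} ± e^{−iw})/(2 or 2i), so |cos(w)| ≤ e^{|w|}. With w = −5z^4 + 4, |w| ≤ 5r^4 + 4 on |z|=r, giving M(r) ≤ e^{5r^4 + 4} and ρ ≤ 4. For the lower bound, choose z on |z|=r with -5z^4 purely imaginary of modulus 5r^4; then |cos(−5z^4 + 4)| grows like e^{5r^4}/2, so ρ ≥ 4. Hence ρ = 4.
Therefore ρ = 4.

Order ρ = 4.


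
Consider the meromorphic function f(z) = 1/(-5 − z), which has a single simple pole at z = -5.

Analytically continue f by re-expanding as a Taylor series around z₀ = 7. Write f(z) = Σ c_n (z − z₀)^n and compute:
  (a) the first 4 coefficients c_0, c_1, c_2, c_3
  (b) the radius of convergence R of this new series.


Let w = z − z₀, so z = z₀ + w.
Then -5 − z = -5 − (z₀ + w) = (-5 − z₀) − w = -12 − w.
f(z) = 1/(-12 − w) = (1/(-12)) · 1/(1 − w/(-12)) = Σ_{n≥0} w^n / (-12)^(n+1).
So c_n = 1/(-12)^(n+1):
  c_0 = 1/(-12)^1 = -1/12.
  c_1 = 1/(-12)^2 = 1/144.
  c_2 = 1/(-12)^3 = -1/1728.
  c_3 = 1/(-12)^4 = 1/20736.
The series is valid for |w/d| < 1, i.e. |z − z₀| < |d|.
Radius of convergence: R = |-5 − z₀| = |-12| = 12 (distance from z₀ to the singularity z = -5).

c_0 = -1/12, c_1 = 1/144, c_2 = -1/1728, c_3 = 1/20736; R = 12.


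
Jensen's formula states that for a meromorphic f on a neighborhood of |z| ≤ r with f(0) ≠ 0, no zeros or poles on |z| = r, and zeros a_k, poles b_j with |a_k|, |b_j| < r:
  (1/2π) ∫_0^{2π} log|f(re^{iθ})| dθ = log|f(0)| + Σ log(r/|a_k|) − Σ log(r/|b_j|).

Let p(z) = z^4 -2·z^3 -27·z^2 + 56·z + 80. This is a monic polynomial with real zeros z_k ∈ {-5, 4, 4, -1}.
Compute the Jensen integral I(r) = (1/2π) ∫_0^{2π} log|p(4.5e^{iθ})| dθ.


Zeros: -5, -1, 4, 4; r = 4.5.
Inside |z| < r: -1, 4, 4. Outside (|z| ≥ r): -5.
p(0) = 80, so log|p(0)| = log(80) = 4.3820.
Apply Jensen: I(r) = log|p(0)| + Σ_k log(r/|z_k|), summed over zeros inside |z| < r.
  log(r/|z_k|) for z_k = 4: log(4.5/4) = 0.1178
  log(r/|z_k|) for z_k = 4: log(4.5/4) = 0.1178
  log(r/|z_k|) for z_k = -1: log(4.5/1) = 1.5041
  Outside zeros (-5) contribute nothing to the Jensen sum.
Sum over inside zeros: 1.7396.
I(r) = log|p(0)| + (inside sum) = 4.3820 + 1.7396 = 6.1217.
Note: since some zeros are outside |z| ≤ r, the simplified n·log(r) form does NOT apply — only the inside zeros contribute.

I(r) ≈ 6.1217.


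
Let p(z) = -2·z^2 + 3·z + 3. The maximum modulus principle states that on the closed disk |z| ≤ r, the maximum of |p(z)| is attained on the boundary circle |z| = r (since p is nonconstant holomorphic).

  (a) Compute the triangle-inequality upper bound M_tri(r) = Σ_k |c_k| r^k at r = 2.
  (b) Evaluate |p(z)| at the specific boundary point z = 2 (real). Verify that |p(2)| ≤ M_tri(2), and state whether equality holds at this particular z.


Coefficients: c_0 = 3, c_1 = 3, c_2 = -2. Radius r = 2.
Part (a). Triangle bound: M_tri(r) = Σ_k |c_k| r^k
  = |3|·2^0 + |3|·2^1 + |-2|·2^2
  = 3 + 6 + 8 = 17.
This bounds M(r) := max_{|z|=r} |p(z)| from above; equality holds iff all terms c_k z^k can be made to align in phase at a single z on |z|=r.
Part (b). At z = 2 (real, on the circle |z| = r):
  p(2) = (3)·2^0 + (3)·2^1 + (-2)·2^2 = 1.
  |p(2)| = 1.
Check: |p(2)| = 1 ≤ 17 = M_tri(2). ✓ Equality does not hold at z = 2 (the coefficients have mixed signs, so the terms do not all align in phase there).

M_tri(2) = 17; |p(2)| = 1; equality at z=2: no.


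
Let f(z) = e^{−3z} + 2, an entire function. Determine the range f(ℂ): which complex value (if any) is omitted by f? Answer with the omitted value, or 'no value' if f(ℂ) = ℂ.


Little Picard bounds the complement of f(ℂ) to at most one point.
e^{−3z} is never zero on ℂ, so 1·e^{−3z} takes every value in ℂ ∖ {0}. Adding 2 shifts the range to ℂ ∖ {2}. Thus f omits exactly the value 2.

Omitted value: 2.


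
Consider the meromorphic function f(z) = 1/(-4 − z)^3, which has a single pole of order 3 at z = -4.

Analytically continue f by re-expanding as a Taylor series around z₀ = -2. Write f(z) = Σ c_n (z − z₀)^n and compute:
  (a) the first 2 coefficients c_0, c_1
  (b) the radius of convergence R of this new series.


Let w = z − z₀, so z = z₀ + w.
Then -4 − z = -4 − (z₀ + w) = (-4 − z₀) − w = -2 − w.
f(z) = 1/(-2 − w)^3 = (1/(-2)^3) · (1 − w/(-2))^{−3}.
By the binomial series (1−u)^{−3} = Σ_{n≥0} C(n+2, 2) u^n for |u|<1, with u = w/(-2):
  c_n = C(n+2, 2) / (-2)^(n+3).
  c_0 = 1/(-2)^3 = -1/8.
  c_1 = 3/(-2)^4 = 3/16.
The series is valid for |w/d| < 1, i.e. |z − z₀| < |d|.
Radius of convergence: R = |-4 − z₀| = |-2| = 2 (distance from z₀ to the singularity z = -4).

c_0 = -1/8, c_1 = 3/16; R = 2.


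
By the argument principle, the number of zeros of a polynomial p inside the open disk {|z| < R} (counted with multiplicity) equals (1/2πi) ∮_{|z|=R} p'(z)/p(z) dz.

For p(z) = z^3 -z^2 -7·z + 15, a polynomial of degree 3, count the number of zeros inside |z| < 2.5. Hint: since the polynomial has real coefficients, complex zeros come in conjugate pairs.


The zeros of p are: (2 + 1i), (2 - 1i), -3.
Their magnitudes are: 2.236, 2.236, 3.
Zeros with |z| < R = 2.5: (2 + 1i), (2 - 1i).
Count = 2.
By the argument principle, (1/2πi) ∮_{|z|=R} p'(z)/p(z) dz equals exactly this count.

Number of zeros inside |z| < 2.5: 2.


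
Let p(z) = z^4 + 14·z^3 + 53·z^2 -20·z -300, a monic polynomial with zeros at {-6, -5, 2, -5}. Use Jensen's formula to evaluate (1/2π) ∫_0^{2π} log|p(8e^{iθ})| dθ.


Zeros: -6, -5, -5, 2; r = 8.
Inside |z| < r: -6, -5, -5, 2. Outside (|z| ≥ r): ∅.
p(0) = -300, so log|p(0)| = log(300) = 5.7038.
Apply Jensen: I(r) = log|p(0)| + Σ_k log(r/|z_k|), summed over zeros inside |z| < r.
  log(r/|z_k|) for z_k = -6: log(8/6) = 0.2877
  log(r/|z_k|) for z_k = -5: log(8/5) = 0.4700
  log(r/|z_k|) for z_k = 2: log(8/2) = 1.3863
  log(r/|z_k|) for z_k = -5: log(8/5) = 0.4700
Sum over inside zeros: 2.6140.
I(r) = log|p(0)| + (inside sum) = 5.7038 + 2.6140 = 8.3178.
Closed form (all zeros inside, monic): I(r) = n·log(r) = 4·log(8) = 8.3178. ✓

I(r) ≈ 8.3178.


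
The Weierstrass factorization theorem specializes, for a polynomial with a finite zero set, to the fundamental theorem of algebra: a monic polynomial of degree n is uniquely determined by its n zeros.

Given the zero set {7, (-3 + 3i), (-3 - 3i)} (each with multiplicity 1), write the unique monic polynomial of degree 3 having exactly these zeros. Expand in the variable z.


The polynomial is p(z) = ∏_{α ∈ S} (z − α), where S = {7, (-3 + 3i), (-3 - 3i)}.
Expanding the product yields: p(z) = z^3 -z^2 -24·z -126.
Note conjugate pairs combine to real quadratics: (z − (-3+3i))(z − (-3−3i)) = z² + 6z + 18.
The resulting polynomial has degree 3 and real coefficients as required.

p(z) = z^3 -z^2 -24·z -126.


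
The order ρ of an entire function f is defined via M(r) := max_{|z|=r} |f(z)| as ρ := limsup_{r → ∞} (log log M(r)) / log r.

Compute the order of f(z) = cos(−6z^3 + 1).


Write cos(w) = (e^{iw} ± e^{−iw})/(2 or 2i), so |cos(w)| ≤ e^{|w|}. With w = −6z^3 + 1, |w| ≤ 6r^3 + 1 on |z|=r, giving M(r) ≤ e^{6r^3 + 1} and ρ ≤ 3. For the lower bound, choose z on |z|=r with -6z^3 purely imaginary of modulus 6r^3; then |cos(−6z^3 + 1)| grows like e^{6r^3}/2, so ρ ≥ 3. Hence ρ = 3.
Therefore ρ = 3.

Order ρ = 3.


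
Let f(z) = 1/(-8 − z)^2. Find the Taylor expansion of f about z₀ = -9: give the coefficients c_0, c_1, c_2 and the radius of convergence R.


Let w = z − z₀, so z = z₀ + w.
Then -8 − z = -8 − (z₀ + w) = (-8 − z₀) − w = 1 − w.
f(z) = 1/(1 − w)^2 = (1/(1)^2) · (1 − w/(1))^{−2}.
By the binomial series (1−u)^{−2} = Σ_{n≥0} C(n+1, 1) u^n for |u|<1, with u = w/(1):
  c_n = C(n+1, 1) / (1)^(n+2).
  c_0 = 1/(1)^2 = 1.
  c_1 = 2/(1)^3 = 2.
  c_2 = 3/(1)^4 = 3.
The series is valid for |w/d| < 1, i.e. |z − z₀| < |d|.
Radius of convergence: R = |-8 − z₀| = |1| = 1 (distance from z₀ to the singularity z = -8).

c_0 = 1, c_1 = 2, c_2 = 3; R = 1.


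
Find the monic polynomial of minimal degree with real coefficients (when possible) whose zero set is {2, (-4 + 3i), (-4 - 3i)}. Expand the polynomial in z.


The polynomial is p(z) = ∏_{α ∈ S} (z − α), where S = {2, (-4 + 3i), (-4 - 3i)}.
Expanding the product yields: p(z) = z^3 + 6·z^2 + 9·z -50.
Note conjugate pairs combine to real quadratics: (z − (-4+3i))(z − (-4−3i)) = z² + 8z + 25.
The resulting polynomial has degree 3 and real coefficients as required.

p(z) = z^3 + 6·z^2 + 9·z -50.


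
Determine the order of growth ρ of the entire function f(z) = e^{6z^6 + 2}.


|e^{6z^6 + 2}| = e^{Re(6·z^6) + 2} ≤ e^{6|z|^6 + 2} = e^{6r^6 + 2} on |z| = r, so ρ ≤ 6. Choosing z on |z|=r so that 6·z^6 is real positive (always possible by picking arg z appropriately) gives |f(z)| = e^{6r^6 + 2}, matching the bound. The additive constant 2 does not affect log log M(r) ~ 6·log r. Hence ρ = 6.
Therefore ρ = 6.

Order ρ = 6.


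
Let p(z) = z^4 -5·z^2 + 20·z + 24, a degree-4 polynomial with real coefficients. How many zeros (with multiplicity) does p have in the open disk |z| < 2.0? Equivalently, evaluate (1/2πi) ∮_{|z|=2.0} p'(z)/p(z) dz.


The zeros of p are: -1, (2 + 2i), (2 - 2i), -3.
Their magnitudes are: 1, 2.828, 2.828, 3.
Zeros with |z| < R = 2.0: -1.
Count = 1.
By the argument principle, (1/2πi) ∮_{|z|=R} p'(z)/p(z) dz equals exactly this count.

Number of zeros inside |z| < 2.0: 1.


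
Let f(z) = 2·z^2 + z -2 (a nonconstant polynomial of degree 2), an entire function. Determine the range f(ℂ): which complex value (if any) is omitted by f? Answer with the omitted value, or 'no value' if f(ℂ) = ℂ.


Little Picard bounds the complement of f(ℂ) to at most one point.
For every w ∈ ℂ, the equation p(z) − w = 0 is a nonconstant polynomial in z and hence has at least one root by the fundamental theorem of algebra. So p is surjective onto ℂ, omitting no value.

Omitted value: no value.


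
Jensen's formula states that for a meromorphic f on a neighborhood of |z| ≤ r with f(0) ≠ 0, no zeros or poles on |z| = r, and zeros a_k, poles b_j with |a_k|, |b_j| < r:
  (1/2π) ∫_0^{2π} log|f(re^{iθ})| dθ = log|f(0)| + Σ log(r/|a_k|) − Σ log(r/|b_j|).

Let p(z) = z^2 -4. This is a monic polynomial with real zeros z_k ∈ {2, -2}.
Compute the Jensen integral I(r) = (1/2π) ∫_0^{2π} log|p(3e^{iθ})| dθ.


Zeros: -2, 2; r = 3.
Inside |z| < r: -2, 2. Outside (|z| ≥ r): ∅.
p(0) = -4, so log|p(0)| = log(4) = 1.3863.
Apply Jensen: I(r) = log|p(0)| + Σ_k log(r/|z_k|), summed over zeros inside |z| < r.
  log(r/|z_k|) for z_k = 2: log(3/2) = 0.4055
  log(r/|z_k|) for z_k = -2: log(3/2) = 0.4055
Sum over inside zeros: 0.8109.
I(r) = log|p(0)| + (inside sum) = 1.3863 + 0.8109 = 2.1972.
Closed form (all zeros inside, monic): I(r) = n·log(r) = 2·log(3) = 2.1972. ✓

I(r) ≈ 2.1972.


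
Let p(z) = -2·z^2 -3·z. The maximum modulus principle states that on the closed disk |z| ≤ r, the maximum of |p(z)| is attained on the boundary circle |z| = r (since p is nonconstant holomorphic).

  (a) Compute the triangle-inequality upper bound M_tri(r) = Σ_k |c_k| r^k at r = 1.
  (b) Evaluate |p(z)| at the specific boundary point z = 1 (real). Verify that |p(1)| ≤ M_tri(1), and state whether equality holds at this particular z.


Coefficients: c_0 = 0, c_1 = -3, c_2 = -2. Radius r = 1.
Part (a). Triangle bound: M_tri(r) = Σ_k |c_k| r^k
  = |0|·1^0 + |-3|·1^1 + |-2|·1^2
  = 0 + 3 + 2 = 5.
This bounds M(r) := max_{|z|=r} |p(z)| from above; equality holds iff all terms c_k z^k can be made to align in phase at a single z on |z|=r.
Part (b). At z = 1 (real, on the circle |z| = r):
  p(1) = (0)·1^0 + (-3)·1^1 + (-2)·1^2 = -5.
  |p(1)| = 5.
Since all nonzero coefficients share the same sign, |p(1)| = 5 = M_tri(1); the triangle bound is attained at z = 1, so in fact M(r) = 5.

M_tri(1) = 5; |p(1)| = 5; equality at z=1: yes.


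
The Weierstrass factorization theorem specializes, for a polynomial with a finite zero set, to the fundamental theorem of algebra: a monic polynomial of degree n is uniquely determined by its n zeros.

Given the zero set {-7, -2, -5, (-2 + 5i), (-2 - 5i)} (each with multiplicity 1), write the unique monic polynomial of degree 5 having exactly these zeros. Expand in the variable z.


The polynomial is p(z) = ∏_{α ∈ S} (z − α), where S = {-7, -2, -5, (-2 + 5i), (-2 - 5i)}.
Expanding the product yields: p(z) = z^5 + 18·z^4 + 144·z^3 + 712·z^2 + 1991·z + 2030.
Note conjugate pairs combine to real quadratics: (z − (-2+5i))(z − (-2−5i)) = z² + 4z + 29.
The resulting polynomial has degree 5 and real coefficients as required.

p(z) = z^5 + 18·z^4 + 144·z^3 + 712·z^2 + 1991·z + 2030.


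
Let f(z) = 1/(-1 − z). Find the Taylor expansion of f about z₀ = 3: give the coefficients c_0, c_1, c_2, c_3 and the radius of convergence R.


Let w = z − z₀, so z = z₀ + w.
Then -1 − z = -1 − (z₀ + w) = (-1 − z₀) − w = -4 − w.
f(z) = 1/(-4 − w) = (1/(-4)) · 1/(1 − w/(-4)) = Σ_{n≥0} w^n / (-4)^(n+1).
So c_n = 1/(-4)^(n+1):
  c_0 = 1/(-4)^1 = -1/4.
  c_1 = 1/(-4)^2 = 1/16.
  c_2 = 1/(-4)^3 = -1/64.
  c_3 = 1/(-4)^4 = 1/256.
The series is valid for |w/d| < 1, i.e. |z − z₀| < |d|.
Radius of convergence: R = |-1 − z₀| = |-4| = 4 (distance from z₀ to the singularity z = -1).

c_0 = -1/4, c_1 = 1/16, c_2 = -1/64, c_3 = 1/256; R = 4.


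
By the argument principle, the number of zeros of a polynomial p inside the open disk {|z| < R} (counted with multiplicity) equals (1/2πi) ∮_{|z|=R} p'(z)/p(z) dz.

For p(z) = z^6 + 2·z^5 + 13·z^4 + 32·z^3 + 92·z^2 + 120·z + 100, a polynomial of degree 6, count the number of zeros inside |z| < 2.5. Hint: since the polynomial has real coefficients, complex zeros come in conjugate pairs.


The zeros of p are: (-1 + 1i), (-1 - 1i), (-1 + 2i), (-1 - 2i), (1 + 3i), (1 - 3i).
Their magnitudes are: 1.414, 1.414, 2.236, 2.236, 3.162, 3.162.
Zeros with |z| < R = 2.5: (-1 + 1i), (-1 - 1i), (-1 + 2i), (-1 - 2i).
Count = 4.
By the argument principle, (1/2πi) ∮_{|z|=R} p'(z)/p(z) dz equals exactly this count.

Number of zeros inside |z| < 2.5: 4.


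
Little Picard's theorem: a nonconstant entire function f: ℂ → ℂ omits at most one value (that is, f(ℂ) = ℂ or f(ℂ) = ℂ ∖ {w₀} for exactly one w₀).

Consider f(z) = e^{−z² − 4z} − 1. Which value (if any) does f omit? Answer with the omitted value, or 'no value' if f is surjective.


Little Picard bounds the complement of f(ℂ) to at most one point.
The exponent g(z) = −z² − 4z is a nonconstant polynomial, hence surjective onto ℂ. So e^{g(z)} takes every value in {e^w : w ∈ ℂ} = ℂ ∖ {0}. Adding -1 shifts the range to ℂ ∖ {-1}. f omits exactly -1.

Omitted value: -1.


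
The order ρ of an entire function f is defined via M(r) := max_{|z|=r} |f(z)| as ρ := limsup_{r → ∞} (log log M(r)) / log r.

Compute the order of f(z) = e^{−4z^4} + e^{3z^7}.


Each summand is entire of order 4 and 7 respectively (as in the single-exponential case). The order of a sum is at most the max of the orders, so ρ ≤ 7. For the lower bound: on |z|=r choose arg z so that 3z^7 is real positive; then |e^{3z^7}| = e^{3r^7} while |e^{-4z^4}| ≤ e^{4r^4} = o(e^{3r^7}). So |f| ≥ e^{3r^7}(1 − o(1)) and ρ ≥ 7. Hence ρ = max(4, 7) = 7.
Therefore ρ = 7.

Order ρ = 7.


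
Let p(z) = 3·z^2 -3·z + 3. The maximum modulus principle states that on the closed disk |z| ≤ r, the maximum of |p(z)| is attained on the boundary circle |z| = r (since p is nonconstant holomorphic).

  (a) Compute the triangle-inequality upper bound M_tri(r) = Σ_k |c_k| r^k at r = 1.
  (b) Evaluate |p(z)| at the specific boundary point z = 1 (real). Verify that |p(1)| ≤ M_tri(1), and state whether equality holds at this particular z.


Coefficients: c_0 = 3, c_1 = -3, c_2 = 3. Radius r = 1.
Part (a). Triangle bound: M_tri(r) = Σ_k |c_k| r^k
  = |3|·1^0 + |-3|·1^1 + |3|·1^2
  = 3 + 3 + 3 = 9.
This bounds M(r) := max_{|z|=r} |p(z)| from above; equality holds iff all terms c_k z^k can be made to align in phase at a single z on |z|=r.
Part (b). At z = 1 (real, on the circle |z| = r):
  p(1) = (3)·1^0 + (-3)·1^1 + (3)·1^2 = 3.
  |p(1)| = 3.
Check: |p(1)| = 3 ≤ 9 = M_tri(1). ✓ Equality does not hold at z = 1 (the coefficients have mixed signs, so the terms do not all align in phase there).

M_tri(1) = 9; |p(1)| = 3; equality at z=1: no.


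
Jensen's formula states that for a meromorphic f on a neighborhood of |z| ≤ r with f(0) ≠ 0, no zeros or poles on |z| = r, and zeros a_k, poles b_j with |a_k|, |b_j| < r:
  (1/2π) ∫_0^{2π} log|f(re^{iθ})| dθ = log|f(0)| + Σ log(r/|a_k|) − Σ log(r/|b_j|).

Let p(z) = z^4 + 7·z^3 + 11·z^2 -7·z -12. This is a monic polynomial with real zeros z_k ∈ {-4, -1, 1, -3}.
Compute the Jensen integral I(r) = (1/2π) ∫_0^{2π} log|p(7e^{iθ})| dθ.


Zeros: -4, -3, -1, 1; r = 7.
Inside |z| < r: -4, -3, -1, 1. Outside (|z| ≥ r): ∅.
p(0) = -12, so log|p(0)| = log(12) = 2.4849.
Apply Jensen: I(r) = log|p(0)| + Σ_k log(r/|z_k|), summed over zeros inside |z| < r.
  log(r/|z_k|) for z_k = -4: log(7/4) = 0.5596
  log(r/|z_k|) for z_k = -1: log(7/1) = 1.9459
  log(r/|z_k|) for z_k = 1: log(7/1) = 1.9459
  log(r/|z_k|) for z_k = -3: log(7/3) = 0.8473
Sum over inside zeros: 5.2987.
I(r) = log|p(0)| + (inside sum) = 2.4849 + 5.2987 = 7.7836.
Closed form (all zeros inside, monic): I(r) = n·log(r) = 4·log(7) = 7.7836. ✓

I(r) ≈ 7.7836.


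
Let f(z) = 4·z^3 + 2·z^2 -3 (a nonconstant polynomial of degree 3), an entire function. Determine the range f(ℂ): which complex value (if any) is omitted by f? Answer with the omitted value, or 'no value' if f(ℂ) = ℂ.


Little Picard bounds the complement of f(ℂ) to at most one point.
For every w ∈ ℂ, the equation p(z) − w = 0 is a nonconstant polynomial in z and hence has at least one root by the fundamental theorem of algebra. So p is surjective onto ℂ, omitting no value.

Omitted value: no value.


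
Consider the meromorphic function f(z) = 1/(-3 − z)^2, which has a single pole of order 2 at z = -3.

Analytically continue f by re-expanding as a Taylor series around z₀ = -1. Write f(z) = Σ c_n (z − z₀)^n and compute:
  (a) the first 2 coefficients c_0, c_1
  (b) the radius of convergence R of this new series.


Let w = z − z₀, so z = z₀ + w.
Then -3 − z = -3 − (z₀ + w) = (-3 − z₀) − w = -2 − w.
f(z) = 1/(-2 − w)^2 = (1/(-2)^2) · (1 − w/(-2))^{−2}.
By the binomial series (1−u)^{−2} = Σ_{n≥0} C(n+1, 1) u^n for |u|<1, with u = w/(-2):
  c_n = C(n+1, 1) / (-2)^(n+2).
  c_0 = 1/(-2)^2 = 1/4.
  c_1 = 2/(-2)^3 = -1/4.
The series is valid for |w/d| < 1, i.e. |z − z₀| < |d|.
Radius of convergence: R = |-3 − z₀| = |-2| = 2 (distance from z₀ to the singularity z = -3).

c_0 = 1/4, c_1 = -1/4; R = 2.


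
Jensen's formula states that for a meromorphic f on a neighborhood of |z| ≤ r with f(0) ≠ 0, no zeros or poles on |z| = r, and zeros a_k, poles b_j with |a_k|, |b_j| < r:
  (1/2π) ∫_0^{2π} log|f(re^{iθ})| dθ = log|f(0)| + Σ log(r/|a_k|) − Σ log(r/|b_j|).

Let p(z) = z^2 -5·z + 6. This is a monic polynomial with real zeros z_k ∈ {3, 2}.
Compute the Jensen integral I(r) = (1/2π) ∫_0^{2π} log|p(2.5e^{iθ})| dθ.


Zeros: 2, 3; r = 2.5.
Inside |z| < r: 2. Outside (|z| ≥ r): 3.
p(0) = 6, so log|p(0)| = log(6) = 1.7918.
Apply Jensen: I(r) = log|p(0)| + Σ_k log(r/|z_k|), summed over zeros inside |z| < r.
  log(r/|z_k|) for z_k = 2: log(2.5/2) = 0.2231
  Outside zeros (3) contribute nothing to the Jensen sum.
Sum over inside zeros: 0.2231.
I(r) = log|p(0)| + (inside sum) = 1.7918 + 0.2231 = 2.0149.
Note: since some zeros are outside |z| ≤ r, the simplified n·log(r) form does NOT apply — only the inside zeros contribute.

I(r) ≈ 2.0149.


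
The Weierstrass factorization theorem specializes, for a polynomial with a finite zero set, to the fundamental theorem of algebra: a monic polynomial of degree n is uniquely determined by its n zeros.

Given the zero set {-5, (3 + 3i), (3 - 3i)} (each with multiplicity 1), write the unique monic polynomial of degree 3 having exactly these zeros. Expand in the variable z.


The polynomial is p(z) = ∏_{α ∈ S} (z − α), where S = {-5, (3 + 3i), (3 - 3i)}.
Expanding the product yields: p(z) = z^3 -z^2 -12·z + 90.
Note conjugate pairs combine to real quadratics: (z − (3+3i))(z − (3−3i)) = z² − 6z + 18.
The resulting polynomial has degree 3 and real coefficients as required.

p(z) = z^3 -z^2 -12·z + 90.


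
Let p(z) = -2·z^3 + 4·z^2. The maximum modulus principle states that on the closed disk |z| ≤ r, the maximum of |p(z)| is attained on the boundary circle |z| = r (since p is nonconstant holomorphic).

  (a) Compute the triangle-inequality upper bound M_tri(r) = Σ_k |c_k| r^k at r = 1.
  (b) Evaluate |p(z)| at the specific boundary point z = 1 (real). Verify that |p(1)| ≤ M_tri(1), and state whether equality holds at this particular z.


Coefficients: c_0 = 0, c_1 = 0, c_2 = 4, c_3 = -2. Radius r = 1.
Part (a). Triangle bound: M_tri(r) = Σ_k |c_k| r^k
  = |0|·1^0 + |0|·1^1 + |4|·1^2 + |-2|·1^3
  = 0 + 0 + 4 + 2 = 6.
This bounds M(r) := max_{|z|=r} |p(z)| from above; equality holds iff all terms c_k z^k can be made to align in phase at a single z on |z|=r.
Part (b). At z = 1 (real, on the circle |z| = r):
  p(1) = (0)·1^0 + (0)·1^1 + (4)·1^2 + (-2)·1^3 = 2.
  |p(1)| = 2.
Check: |p(1)| = 2 ≤ 6 = M_tri(1). ✓ Equality does not hold at z = 1 (the coefficients have mixed signs, so the terms do not all align in phase there).

M_tri(1) = 6; |p(1)| = 2; equality at z=1: no.


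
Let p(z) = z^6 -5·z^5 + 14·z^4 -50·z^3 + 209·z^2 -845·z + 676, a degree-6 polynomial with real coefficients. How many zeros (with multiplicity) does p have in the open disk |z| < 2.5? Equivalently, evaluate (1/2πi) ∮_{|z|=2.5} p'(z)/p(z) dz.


The zeros of p are: (2 + 3i), (2 - 3i), 4, 1, (-2 + 3i), (-2 - 3i).
Their magnitudes are: 3.606, 3.606, 4, 1, 3.606, 3.606.
Zeros with |z| < R = 2.5: 1.
Count = 1.
By the argument principle, (1/2πi) ∮_{|z|=R} p'(z)/p(z) dz equals exactly this count.

Number of zeros inside |z| < 2.5: 1.


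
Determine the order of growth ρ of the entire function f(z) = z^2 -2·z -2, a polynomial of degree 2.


|f(z)| ≤ Σ|c_k|·r^k = O(r^2) as r → ∞. Polynomial growth is O(e^{r^ε}) for every ε > 0 (since r^2/e^{r^ε} → 0), so ρ ≤ ε for all ε > 0, i.e. ρ = 0. Every nonconstant polynomial has order 0.
Therefore ρ = 0.

Order ρ = 0.


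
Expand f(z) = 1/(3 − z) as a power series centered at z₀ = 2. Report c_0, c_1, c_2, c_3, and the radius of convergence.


Let w = z − z₀, so z = z₀ + w.
Then 3 − z = 3 − (z₀ + w) = (3 − z₀) − w = 1 − w.
f(z) = 1/(1 − w) = (1/(1)) · 1/(1 − w/(1)) = Σ_{n≥0} w^n / (1)^(n+1).
So c_n = 1/(1)^(n+1):
  c_0 = 1/(1)^1 = 1.
  c_1 = 1/(1)^2 = 1.
  c_2 = 1/(1)^3 = 1.
  c_3 = 1/(1)^4 = 1.
The series is valid for |w/d| < 1, i.e. |z − z₀| < |d|.
Radius of convergence: R = |3 − z₀| = |1| = 1 (distance from z₀ to the singularity z = 3).

c_0 = 1, c_1 = 1, c_2 = 1, c_3 = 1; R = 1.


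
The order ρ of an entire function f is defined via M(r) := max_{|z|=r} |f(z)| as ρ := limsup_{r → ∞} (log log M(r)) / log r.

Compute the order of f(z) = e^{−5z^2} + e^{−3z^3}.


Each summand is entire of order 2 and 3 respectively (as in the single-exponential case). The order of a sum is at most the max of the orders, so ρ ≤ 3. For the lower bound: on |z|=r choose arg z so that -3z^3 is real positive; then |e^{-3z^3}| = e^{3r^3} while |e^{-5z^2}| ≤ e^{5r^2} = o(e^{3r^3}). So |f| ≥ e^{3r^3}(1 − o(1)) and ρ ≥ 3. Hence ρ = max(2, 3) = 3.
Therefore ρ = 3.

Order ρ = 3.


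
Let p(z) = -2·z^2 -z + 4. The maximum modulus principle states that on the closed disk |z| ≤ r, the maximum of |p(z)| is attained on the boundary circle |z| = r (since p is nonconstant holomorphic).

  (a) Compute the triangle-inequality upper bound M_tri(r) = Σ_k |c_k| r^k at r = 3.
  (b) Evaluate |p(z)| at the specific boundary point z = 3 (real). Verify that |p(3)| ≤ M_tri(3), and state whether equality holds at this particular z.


Coefficients: c_0 = 4, c_1 = -1, c_2 = -2. Radius r = 3.
Part (a). Triangle bound: M_tri(r) = Σ_k |c_k| r^k
  = |4|·3^0 + |-1|·3^1 + |-2|·3^2
  = 4 + 3 + 18 = 25.
This bounds M(r) := max_{|z|=r} |p(z)| from above; equality holds iff all terms c_k z^k can be made to align in phase at a single z on |z|=r.
Part (b). At z = 3 (real, on the circle |z| = r):
  p(3) = (4)·3^0 + (-1)·3^1 + (-2)·3^2 = -17.
  |p(3)| = 17.
Check: |p(3)| = 17 ≤ 25 = M_tri(3). ✓ Equality does not hold at z = 3 (the coefficients have mixed signs, so the terms do not all align in phase there).

M_tri(3) = 25; |p(3)| = 17; equality at z=3: no.


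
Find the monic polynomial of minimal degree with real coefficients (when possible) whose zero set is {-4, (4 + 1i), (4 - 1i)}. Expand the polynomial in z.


The polynomial is p(z) = ∏_{α ∈ S} (z − α), where S = {-4, (4 + 1i), (4 - 1i)}.
Expanding the product yields: p(z) = z^3 -4·z^2 -15·z + 68.
Note conjugate pairs combine to real quadratics: (z − (4+1i))(z − (4−1i)) = z² − 8z + 17.
The resulting polynomial has degree 3 and real coefficients as required.

p(z) = z^3 -4·z^2 -15·z + 68.


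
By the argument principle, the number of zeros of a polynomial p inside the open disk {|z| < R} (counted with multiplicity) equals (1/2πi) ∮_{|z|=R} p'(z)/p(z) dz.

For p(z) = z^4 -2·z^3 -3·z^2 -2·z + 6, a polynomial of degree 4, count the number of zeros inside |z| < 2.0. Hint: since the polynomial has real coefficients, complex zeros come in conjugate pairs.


The zeros of p are: (-1 + 1i), (-1 - 1i), 1, 3.
Their magnitudes are: 1.414, 1.414, 1, 3.
Zeros with |z| < R = 2.0: (-1 + 1i), (-1 - 1i), 1.
Count = 3.
By the argument principle, (1/2πi) ∮_{|z|=R} p'(z)/p(z) dz equals exactly this count.

Number of zeros inside |z| < 2.0: 3.


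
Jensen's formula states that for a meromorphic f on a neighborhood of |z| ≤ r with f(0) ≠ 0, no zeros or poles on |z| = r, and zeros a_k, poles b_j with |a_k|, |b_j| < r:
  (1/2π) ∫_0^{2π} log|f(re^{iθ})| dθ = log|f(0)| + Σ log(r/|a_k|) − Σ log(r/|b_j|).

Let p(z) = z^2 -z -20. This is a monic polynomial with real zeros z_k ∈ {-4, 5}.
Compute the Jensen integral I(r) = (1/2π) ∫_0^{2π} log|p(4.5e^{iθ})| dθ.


Zeros: -4, 5; r = 4.5.
Inside |z| < r: -4. Outside (|z| ≥ r): 5.
p(0) = -20, so log|p(0)| = log(20) = 2.9957.
Apply Jensen: I(r) = log|p(0)| + Σ_k log(r/|z_k|), summed over zeros inside |z| < r.
  log(r/|z_k|) for z_k = -4: log(4.5/4) = 0.1178
  Outside zeros (5) contribute nothing to the Jensen sum.
Sum over inside zeros: 0.1178.
I(r) = log|p(0)| + (inside sum) = 2.9957 + 0.1178 = 3.1135.
Note: since some zeros are outside |z| ≤ r, the simplified n·log(r) form does NOT apply — only the inside zeros contribute.

I(r) ≈ 3.1135.


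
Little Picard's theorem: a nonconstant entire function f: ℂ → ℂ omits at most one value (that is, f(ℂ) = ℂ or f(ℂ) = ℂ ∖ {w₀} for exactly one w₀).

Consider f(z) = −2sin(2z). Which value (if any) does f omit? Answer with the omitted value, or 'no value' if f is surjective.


Little Picard bounds the complement of f(ℂ) to at most one point.
sin is entire and surjective onto ℂ: for every w ∈ ℂ, sin(ζ) = w has a solution ζ ∈ ℂ (e.g., via the complex inverse arcsin). With ζ = 2z this gives z = ζ/(2). Then -2·sin(2z) takes every value in -2·ℂ = ℂ, and adding 0 is a bijection of ℂ. So f is surjective and omits no value. (Note: only on the real line is sin bounded by [−1, 1].)

Omitted value: no value.


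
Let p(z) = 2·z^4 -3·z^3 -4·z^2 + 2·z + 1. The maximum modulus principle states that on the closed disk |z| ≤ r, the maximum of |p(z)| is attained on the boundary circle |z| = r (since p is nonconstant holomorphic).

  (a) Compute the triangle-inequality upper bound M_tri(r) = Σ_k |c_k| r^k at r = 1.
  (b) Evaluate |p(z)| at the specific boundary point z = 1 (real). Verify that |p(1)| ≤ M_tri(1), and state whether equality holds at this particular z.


Coefficients: c_0 = 1, c_1 = 2, c_2 = -4, c_3 = -3, c_4 = 2. Radius r = 1.
Part (a). Triangle bound: M_tri(r) = Σ_k |c_k| r^k
  = |1|·1^0 + |2|·1^1 + |-4|·1^2 + |-3|·1^3 + |2|·1^4
  = 1 + 2 + 4 + 3 + 2 = 12.
This bounds M(r) := max_{|z|=r} |p(z)| from above; equality holds iff all terms c_k z^k can be made to align in phase at a single z on |z|=r.
Part (b). At z = 1 (real, on the circle |z| = r):
  p(1) = (1)·1^0 + (2)·1^1 + (-4)·1^2 + (-3)·1^3 + (2)·1^4 = -2.
  |p(1)| = 2.
Check: |p(1)| = 2 ≤ 12 = M_tri(1). ✓ Equality does not hold at z = 1 (the coefficients have mixed signs, so the terms do not all align in phase there).

M_tri(1) = 12; |p(1)| = 2; equality at z=1: no.


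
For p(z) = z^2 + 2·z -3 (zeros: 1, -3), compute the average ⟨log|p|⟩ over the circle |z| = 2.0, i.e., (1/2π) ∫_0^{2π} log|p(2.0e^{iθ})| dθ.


Zeros: -3, 1; r = 2.0.
Inside |z| < r: 1. Outside (|z| ≥ r): -3.
p(0) = -3, so log|p(0)| = log(3) = 1.0986.
Apply Jensen: I(r) = log|p(0)| + Σ_k log(r/|z_k|), summed over zeros inside |z| < r.
  log(r/|z_k|) for z_k = 1: log(2.0/1) = 0.6931
  Outside zeros (-3) contribute nothing to the Jensen sum.
Sum over inside zeros: 0.6931.
I(r) = log|p(0)| + (inside sum) = 1.0986 + 0.6931 = 1.7918.
Note: since some zeros are outside |z| ≤ r, the simplified n·log(r) form does NOT apply — only the inside zeros contribute.

I(r) ≈ 1.7918.


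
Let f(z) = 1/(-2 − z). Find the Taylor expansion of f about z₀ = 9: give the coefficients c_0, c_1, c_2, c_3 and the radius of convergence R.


Let w = z − z₀, so z = z₀ + w.
Then -2 − z = -2 − (z₀ + w) = (-2 − z₀) − w = -11 − w.
f(z) = 1/(-11 − w) = (1/(-11)) · 1/(1 − w/(-11)) = Σ_{n≥0} w^n / (-11)^(n+1).
So c_n = 1/(-11)^(n+1):
  c_0 = 1/(-11)^1 = -1/11.
  c_1 = 1/(-11)^2 = 1/121.
  c_2 = 1/(-11)^3 = -1/1331.
  c_3 = 1/(-11)^4 = 1/14641.
The series is valid for |w/d| < 1, i.e. |z − z₀| < |d|.
Radius of convergence: R = |-2 − z₀| = |-11| = 11 (distance from z₀ to the singularity z = -2).

c_0 = -1/11, c_1 = 1/121, c_2 = -1/1331, c_3 = 1/14641; R = 11.


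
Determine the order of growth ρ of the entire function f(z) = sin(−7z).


sin(w) is a linear combination of e^{iw} and e^{−iw} (or e^w, e^{−w} in the hyperbolic case), so |sin(w)| ≤ e^{|w|}. With w = −7z, |w| ≤ 7|z| + 0 = 7r + 0 on |z| = r, giving M(r) ≤ e^{7r + 0}, so ρ ≤ 1. On a suitable ray (z = it for sin/cos; z = t for sinh/cosh, t real → ∞), |sin(−7z)| grows like e^{7|t|}/2, so ρ ≥ 1. Hence ρ = 1.
Therefore ρ = 1.

Order ρ = 1.


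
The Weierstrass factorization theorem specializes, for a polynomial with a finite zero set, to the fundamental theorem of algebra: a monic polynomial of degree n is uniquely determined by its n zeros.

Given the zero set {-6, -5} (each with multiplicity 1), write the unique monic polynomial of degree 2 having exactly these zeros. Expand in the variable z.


The polynomial is p(z) = ∏_{α ∈ S} (z − α), where S = {-6, -5}.
Expanding the product yields: p(z) = z^2 + 11·z + 30.
The resulting polynomial has degree 2 and real coefficients as required.

p(z) = z^2 + 11·z + 30.


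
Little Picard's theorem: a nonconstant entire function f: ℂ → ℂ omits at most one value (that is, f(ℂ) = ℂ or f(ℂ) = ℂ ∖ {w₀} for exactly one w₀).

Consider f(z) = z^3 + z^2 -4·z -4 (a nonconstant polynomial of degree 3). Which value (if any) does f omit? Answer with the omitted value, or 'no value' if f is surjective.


Little Picard bounds the complement of f(ℂ) to at most one point.
For every w ∈ ℂ, the equation p(z) − w = 0 is a nonconstant polynomial in z and hence has at least one root by the fundamental theorem of algebra. So p is surjective onto ℂ, omitting no value.

Omitted value: no value.


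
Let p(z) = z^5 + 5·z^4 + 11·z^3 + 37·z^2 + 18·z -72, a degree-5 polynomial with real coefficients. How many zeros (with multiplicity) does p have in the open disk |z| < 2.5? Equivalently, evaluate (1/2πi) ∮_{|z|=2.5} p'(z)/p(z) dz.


The zeros of p are: 1, -2, (0 + 3i), (0 - 3i), -4.
Their magnitudes are: 1, 2, 3, 3, 4.
Zeros with |z| < R = 2.5: 1, -2.
Count = 2.
By the argument principle, (1/2πi) ∮_{|z|=R} p'(z)/p(z) dz equals exactly this count.

Number of zeros inside |z| < 2.5: 2.


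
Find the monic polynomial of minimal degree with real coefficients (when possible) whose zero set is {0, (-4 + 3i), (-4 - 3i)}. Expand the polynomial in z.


The polynomial is p(z) = ∏_{α ∈ S} (z − α), where S = {0, (-4 + 3i), (-4 - 3i)}.
Expanding the product yields: p(z) = z^3 + 8·z^2 + 25·z.
Note conjugate pairs combine to real quadratics: (z − (-4+3i))(z − (-4−3i)) = z² + 8z + 25.
The resulting polynomial has degree 3 and real coefficients as required.

p(z) = z^3 + 8·z^2 + 25·z.


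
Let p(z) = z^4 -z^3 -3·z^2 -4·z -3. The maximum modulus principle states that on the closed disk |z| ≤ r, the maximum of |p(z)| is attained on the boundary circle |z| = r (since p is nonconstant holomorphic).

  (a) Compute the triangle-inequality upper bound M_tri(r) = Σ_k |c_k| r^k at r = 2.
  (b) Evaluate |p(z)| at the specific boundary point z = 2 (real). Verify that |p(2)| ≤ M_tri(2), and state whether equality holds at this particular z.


Coefficients: c_0 = -3, c_1 = -4, c_2 = -3, c_3 = -1, c_4 = 1. Radius r = 2.
Part (a). Triangle bound: M_tri(r) = Σ_k |c_k| r^k
  = |-3|·2^0 + |-4|·2^1 + |-3|·2^2 + |-1|·2^3 + |1|·2^4
  = 3 + 8 + 12 + 8 + 16 = 47.
This bounds M(r) := max_{|z|=r} |p(z)| from above; equality holds iff all terms c_k z^k can be made to align in phase at a single z on |z|=r.
Part (b). At z = 2 (real, on the circle |z| = r):
  p(2) = (-3)·2^0 + (-4)·2^1 + (-3)·2^2 + (-1)·2^3 + (1)·2^4 = -15.
  |p(2)| = 15.
Check: |p(2)| = 15 ≤ 47 = M_tri(2). ✓ Equality does not hold at z = 2 (the coefficients have mixed signs, so the terms do not all align in phase there).

M_tri(2) = 47; |p(2)| = 15; equality at z=2: no.


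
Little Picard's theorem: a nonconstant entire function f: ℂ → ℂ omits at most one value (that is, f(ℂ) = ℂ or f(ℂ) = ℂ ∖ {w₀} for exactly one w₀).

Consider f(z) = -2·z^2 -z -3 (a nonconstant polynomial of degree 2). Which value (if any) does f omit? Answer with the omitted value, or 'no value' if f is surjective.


Little Picard bounds the complement of f(ℂ) to at most one point.
For every w ∈ ℂ, the equation p(z) − w = 0 is a nonconstant polynomial in z and hence has at least one root by the fundamental theorem of algebra. So p is surjective onto ℂ, omitting no value.

Omitted value: no value.


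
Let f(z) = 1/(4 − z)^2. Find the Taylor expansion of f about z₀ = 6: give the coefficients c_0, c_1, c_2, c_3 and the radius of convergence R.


Let w = z − z₀, so z = z₀ + w.
Then 4 − z = 4 − (z₀ + w) = (4 − z₀) − w = -2 − w.
f(z) = 1/(-2 − w)^2 = (1/(-2)^2) · (1 − w/(-2))^{−2}.
By the binomial series (1−u)^{−2} = Σ_{n≥0} C(n+1, 1) u^n for |u|<1, with u = w/(-2):
  c_n = C(n+1, 1) / (-2)^(n+2).
  c_0 = 1/(-2)^2 = 1/4.
  c_1 = 2/(-2)^3 = -1/4.
  c_2 = 3/(-2)^4 = 3/16.
  c_3 = 4/(-2)^5 = -1/8.
The series is valid for |w/d| < 1, i.e. |z − z₀| < |d|.
Radius of convergence: R = |4 − z₀| = |-2| = 2 (distance from z₀ to the singularity z = 4).

c_0 = 1/4, c_1 = -1/4, c_2 = 3/16, c_3 = -1/8; R = 2.
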